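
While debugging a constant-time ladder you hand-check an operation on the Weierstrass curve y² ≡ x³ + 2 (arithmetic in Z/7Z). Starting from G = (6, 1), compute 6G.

Double-and-add on 6 = (110)₂. Start with G = (6, 1) for the leading 1-bit.
double: tangent at (6, 1): λ = (3·6² + 0)/(2·1) ≡ 3/2. 2⁻¹ ≡ 4 (mod 7), so λ ≡ 3·4 ≡ 5.
  x = λ² - 6 - 6 = 25 - 12 ≡ 6; y = λ·(6 - 6) - 1 ≡ 6. → (6, 6)
add G: (6, 6) + (6, 1): same x and y₁ ≡ -y₂, so the sum is the point at infinity.
double: the point at infinity + the point at infinity = the point at infinity (identity).

O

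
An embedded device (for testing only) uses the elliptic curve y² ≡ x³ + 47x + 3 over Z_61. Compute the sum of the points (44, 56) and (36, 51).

(44, 56) + (36, 51). λ = (51 - 56)/(36 - 44) ≡ 56/53 mod 61. 53⁻¹ ≡ 38 (mod 61), so λ ≡ 54.
  x = λ² - 44 - 36 = 2916 - 80 ≡ 30; y = λ·(44 - 30) - 56 ≡ 29. → (30, 29)

(30, 29)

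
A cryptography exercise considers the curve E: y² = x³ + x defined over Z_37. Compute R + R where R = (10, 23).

(10, 14)

tangent at (10, 23): λ = (3·10² + 1)/(2·23) ≡ 5/9. 9⁻¹ ≡ 33 (mod 37) since 9·33 = 297 ≡ 1, so λ ≡ 5·33 ≡ 17.
  x = λ² - 10 - 10 = 289 - 20 ≡ 10; y = λ·(10 - 10) - 23 ≡ 14. → (10, 14)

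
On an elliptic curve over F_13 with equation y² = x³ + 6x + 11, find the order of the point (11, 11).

5

2P: tangent at (11, 11): λ = (3·11² + 6)/(2·11) ≡ 5/9. 9⁻¹ ≡ 3 (mod 13), so λ ≡ 5·3 ≡ 2.
  x = λ² - 11 - 11 = 4 - 22 ≡ 8; y = λ·(11 - 8) - 11 ≡ 8. → (8, 8)
3P: (8, 8) + (11, 11). λ = (11 - 8)/(11 - 8) ≡ 3/3 mod 13. 3⁻¹ ≡ 9 (mod 13), so λ ≡ 1.
  x = λ² - 8 - 11 = 1 - 19 ≡ 8; y = λ·(8 - 8) - 8 ≡ 5. → (8, 5)
4P: (8, 5) + (11, 11). λ = (11 - 5)/(11 - 8) ≡ 6/3 mod 13. 3⁻¹ ≡ 9 (mod 13) since 3·9 = 27 ≡ 1, so λ ≡ 2.
  x = λ² - 8 - 11 = 4 - 19 ≡ 11; y = λ·(8 - 11) - 5 ≡ 2. → (11, 2)
5P: (11, 2) + (11, 11): same x and y₁ ≡ -y₂, so the sum is O.
5P = O, so the order is 5.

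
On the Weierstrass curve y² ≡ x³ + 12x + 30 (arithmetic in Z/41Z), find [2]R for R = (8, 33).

(21, 20)

tangent at (8, 33): λ = (3·8² + 12)/(2·33) ≡ 40/25. 25⁻¹ ≡ 23 (mod 41), so λ ≡ 40·23 ≡ 18.
  x = λ² - 8 - 8 = 324 - 16 ≡ 21; y = λ·(8 - 21) - 33 ≡ 20. → (21, 20)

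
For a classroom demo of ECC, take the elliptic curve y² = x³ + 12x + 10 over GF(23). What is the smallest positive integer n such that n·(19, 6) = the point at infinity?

5

2P: tangent at (19, 6): λ = (3·19² + 12)/(2·6) ≡ 14/12. 12⁻¹ ≡ 2 (mod 23), so λ ≡ 14·2 ≡ 5.
  x = λ² - 19 - 19 = 25 - 38 ≡ 10; y = λ·(19 - 10) - 6 ≡ 16. → (10, 16)
3P: (10, 16) + (19, 6). λ = (6 - 16)/(19 - 10) ≡ 13/9 mod 23. 9⁻¹ ≡ 18 (mod 23) since 9·18 = 162 ≡ 1, so λ ≡ 4.
  x = λ² - 10 - 19 = 16 - 29 ≡ 10; y = λ·(10 - 10) - 16 ≡ 7. → (10, 7)
4P: (10, 7) + (19, 6). λ = (6 - 7)/(19 - 10) ≡ 22/9 mod 23. 9⁻¹ ≡ 18 (mod 23) since 9·18 = 162 ≡ 1, so λ ≡ 5.
  x = λ² - 10 - 19 = 25 - 29 ≡ 19; y = λ·(10 - 19) - 7 ≡ 17. → (19, 17)
5P: (19, 17) + (19, 6): same x and y₁ ≡ -y₂, so the sum is the point at infinity.
5P = the point at infinity, so the order is 5.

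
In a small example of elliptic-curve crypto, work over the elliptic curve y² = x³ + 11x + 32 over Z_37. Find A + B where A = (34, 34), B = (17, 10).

(20, 1)

(34, 34) + (17, 10). λ = (10 - 34)/(17 - 34) ≡ 13/20 mod 37. 20⁻¹ ≡ 13 (mod 37), so λ ≡ 21.
  x = λ² - 34 - 17 = 441 - 51 ≡ 20; y = λ·(34 - 20) - 34 ≡ 1. → (20, 1)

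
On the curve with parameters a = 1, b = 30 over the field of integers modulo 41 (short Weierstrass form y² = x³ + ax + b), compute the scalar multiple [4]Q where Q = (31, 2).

Repeated addition: build up to 4Q.
2Q: tangent at (31, 2): λ = (3·31² + 1)/(2·2) ≡ 14/4. 4⁻¹ ≡ 31 (mod 41) since 4·31 = 124 ≡ 1, so λ ≡ 14·31 ≡ 24.
  x = λ² - 31 - 31 = 576 - 62 ≡ 22; y = λ·(31 - 22) - 2 ≡ 9. → (22, 9)
3Q: (22, 9) + (31, 2). λ = (2 - 9)/(31 - 22) ≡ 34/9 mod 41. 9⁻¹ ≡ 32 (mod 41) since 9·32 = 288 ≡ 1, so λ ≡ 22.
  x = λ² - 22 - 31 = 484 - 53 ≡ 21; y = λ·(22 - 21) - 9 ≡ 13. → (21, 13)
4Q: (21, 13) + (31, 2). λ = (2 - 13)/(31 - 21) ≡ 30/10 mod 41. 10⁻¹ ≡ 37 (mod 41), so λ ≡ 3.
  x = λ² - 21 - 31 = 9 - 52 ≡ 39; y = λ·(21 - 39) - 13 ≡ 15. → (39, 15)

(39, 15)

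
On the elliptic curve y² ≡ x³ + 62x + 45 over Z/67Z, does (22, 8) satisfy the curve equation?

yes

y² = 8² ≡ 64; x³ + 62x + 45 = 12057 ≡ 64 (mod 67). 64 = 64.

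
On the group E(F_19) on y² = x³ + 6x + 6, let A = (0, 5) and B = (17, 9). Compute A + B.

(6, 7)

(0, 5) + (17, 9). λ = (9 - 5)/(17 - 0) ≡ 4/17 mod 19. 17⁻¹ ≡ 9 (mod 19), so λ ≡ 17.
  x = λ² - 0 - 17 = 289 - 17 ≡ 6; y = λ·(0 - 6) - 5 ≡ 7. → (6, 7)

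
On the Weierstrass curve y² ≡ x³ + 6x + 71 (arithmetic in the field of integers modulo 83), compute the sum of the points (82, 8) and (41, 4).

(82, 8) + (41, 4). λ = (4 - 8)/(41 - 82) ≡ 79/42 mod 83. 42⁻¹ ≡ 2 (mod 83) since 42·2 = 84 ≡ 1, so λ ≡ 75.
  x = λ² - 82 - 41 = 5625 - 123 ≡ 24; y = λ·(82 - 24) - 8 ≡ 26. → (24, 26)

(24, 26)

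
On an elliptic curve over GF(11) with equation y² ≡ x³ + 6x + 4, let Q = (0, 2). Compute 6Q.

Repeated addition: build up to 6Q.
2Q: tangent at (0, 2): λ = (3·0² + 6)/(2·2) ≡ 6/4. 4⁻¹ ≡ 3 (mod 11) since 4·3 = 12 ≡ 1, so λ ≡ 6·3 ≡ 7.
  x = λ² - 0 - 0 = 49 - 0 ≡ 5; y = λ·(0 - 5) - 2 ≡ 7. → (5, 7)
3Q: (5, 7) + (0, 2). λ = (2 - 7)/(0 - 5) ≡ 6/6 mod 11. 6⁻¹ ≡ 2 (mod 11), so λ ≡ 1.
  x = λ² - 5 - 0 = 1 - 5 ≡ 7; y = λ·(5 - 7) - 7 ≡ 2. → (7, 2)
4Q: (7, 2) + (0, 2). λ = (2 - 2)/(0 - 7) ≡ 0/4 mod 11. 4⁻¹ ≡ 3 (mod 11), so λ ≡ 0.
  x = λ² - 7 - 0 = 0 - 7 ≡ 4; y = λ·(7 - 4) - 2 ≡ 9. → (4, 9)
5Q: (4, 9) + (0, 2). λ = (2 - 9)/(0 - 4) ≡ 4/7 mod 11. 7⁻¹ ≡ 8 (mod 11), so λ ≡ 10.
  x = λ² - 4 - 0 = 100 - 4 ≡ 8; y = λ·(4 - 8) - 9 ≡ 6. → (8, 6)
6Q: (8, 6) + (0, 2). λ = (2 - 6)/(0 - 8) ≡ 7/3 mod 11. 3⁻¹ ≡ 4 (mod 11) since 3·4 = 12 ≡ 1, so λ ≡ 6.
  x = λ² - 8 - 0 = 36 - 8 ≡ 6; y = λ·(8 - 6) - 6 ≡ 6. → (6, 6)

(6, 6)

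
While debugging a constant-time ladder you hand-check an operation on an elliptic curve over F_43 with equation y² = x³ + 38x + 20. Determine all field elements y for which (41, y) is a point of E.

none

x³ + 38x + 20 = 70499 ≡ 22 (mod 43).
22 is a non-residue mod 43; no y exists.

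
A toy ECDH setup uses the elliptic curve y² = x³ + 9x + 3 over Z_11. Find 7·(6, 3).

(10, 9)

Write P = (6, 3).
Repeated addition: build up to 7P.
2P: tangent at (6, 3): λ = (3·6² + 9)/(2·3) ≡ 7/6. 6⁻¹ ≡ 2 (mod 11) since 6·2 = 12 ≡ 1, so λ ≡ 7·2 ≡ 3.
  x = λ² - 6 - 6 = 9 - 12 ≡ 8; y = λ·(6 - 8) - 3 ≡ 2. → (8, 2)
3P: (8, 2) + (6, 3). λ = (3 - 2)/(6 - 8) ≡ 1/9 mod 11. 9⁻¹ ≡ 5 (mod 11), so λ ≡ 5.
  x = λ² - 8 - 6 = 25 - 14 ≡ 0; y = λ·(8 - 0) - 2 ≡ 5. → (0, 5)
4P: (0, 5) + (6, 3). λ = (3 - 5)/(6 - 0) ≡ 9/6 mod 11. 6⁻¹ ≡ 2 (mod 11) since 6·2 = 12 ≡ 1, so λ ≡ 7.
  x = λ² - 0 - 6 = 49 - 6 ≡ 10; y = λ·(0 - 10) - 5 ≡ 2. → (10, 2)
5P: (10, 2) + (6, 3). λ = (3 - 2)/(6 - 10) ≡ 1/7 mod 11. 7⁻¹ ≡ 8 (mod 11) since 7·8 = 56 ≡ 1, so λ ≡ 8.
  x = λ² - 10 - 6 = 64 - 16 ≡ 4; y = λ·(10 - 4) - 2 ≡ 2. → (4, 2)
6P: (4, 2) + (6, 3). λ = (3 - 2)/(6 - 4) ≡ 1/2 mod 11. 2⁻¹ ≡ 6 (mod 11), so λ ≡ 6.
  x = λ² - 4 - 6 = 36 - 10 ≡ 4; y = λ·(4 - 4) - 2 ≡ 9. → (4, 9)
7P: (4, 9) + (6, 3). λ = (3 - 9)/(6 - 4) ≡ 5/2 mod 11. 2⁻¹ ≡ 6 (mod 11) since 2·6 = 12 ≡ 1, so λ ≡ 8.
  x = λ² - 4 - 6 = 64 - 10 ≡ 10; y = λ·(4 - 10) - 9 ≡ 9. → (10, 9)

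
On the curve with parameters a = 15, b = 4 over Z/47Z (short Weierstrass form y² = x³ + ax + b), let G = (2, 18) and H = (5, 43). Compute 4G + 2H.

(43, 31)

First 4G:
Repeated addition: build up to 4G.
2G: tangent at (2, 18): λ = (3·2² + 15)/(2·18) ≡ 27/36. 36⁻¹ ≡ 17 (mod 47), so λ ≡ 27·17 ≡ 36.
  x = λ² - 2 - 2 = 1296 - 4 ≡ 23; y = λ·(2 - 23) - 18 ≡ 25. → (23, 25)
3G: (23, 25) + (2, 18). λ = (18 - 25)/(2 - 23) ≡ 40/26 mod 47. 26⁻¹ ≡ 38 (mod 47), so λ ≡ 16.
  x = λ² - 23 - 2 = 256 - 25 ≡ 43; y = λ·(23 - 43) - 25 ≡ 31. → (43, 31)
4G: (43, 31) + (2, 18). λ = (18 - 31)/(2 - 43) ≡ 34/6 mod 47. 6⁻¹ ≡ 8 (mod 47) since 6·8 = 48 ≡ 1, so λ ≡ 37.
  x = λ² - 43 - 2 = 1369 - 45 ≡ 8; y = λ·(43 - 8) - 31 ≡ 42. → (8, 42)
4G = (8, 42).
Next 2H:
Repeated addition: build up to 2H.
2H: tangent at (5, 43): λ = (3·5² + 15)/(2·43) ≡ 43/39. 39⁻¹ ≡ 41 (mod 47), so λ ≡ 43·41 ≡ 24.
  x = λ² - 5 - 5 = 576 - 10 ≡ 2; y = λ·(5 - 2) - 43 ≡ 29. → (2, 29)
2H = (2, 29).
Finally 4G + 2H:
(8, 42) + (2, 29). λ = (29 - 42)/(2 - 8) ≡ 34/41 mod 47. 41⁻¹ ≡ 39 (mod 47), so λ ≡ 10.
  x = λ² - 8 - 2 = 100 - 10 ≡ 43; y = λ·(8 - 43) - 42 ≡ 31. → (43, 31)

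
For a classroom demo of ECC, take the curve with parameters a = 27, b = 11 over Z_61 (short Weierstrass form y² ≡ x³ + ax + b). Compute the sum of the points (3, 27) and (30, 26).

(48, 56)

(3, 27) + (30, 26). λ = (26 - 27)/(30 - 3) ≡ 60/27 mod 61. 27⁻¹ ≡ 52 (mod 61) since 27·52 = 1404 ≡ 1, so λ ≡ 9.
  x = λ² - 3 - 30 = 81 - 33 ≡ 48; y = λ·(3 - 48) - 27 ≡ 56. → (48, 56)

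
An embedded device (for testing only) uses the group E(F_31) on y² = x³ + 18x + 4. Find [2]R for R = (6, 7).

(7, 15)

tangent at (6, 7): λ = (3·6² + 18)/(2·7) ≡ 2/14. 14⁻¹ ≡ 20 (mod 31), so λ ≡ 2·20 ≡ 9.
  x = λ² - 6 - 6 = 81 - 12 ≡ 7; y = λ·(6 - 7) - 7 ≡ 15. → (7, 15)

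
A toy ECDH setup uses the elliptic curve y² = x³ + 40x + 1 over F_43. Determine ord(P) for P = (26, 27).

2P: tangent at (26, 27): λ = (3·26² + 40)/(2·27) ≡ 4/11. 11⁻¹ ≡ 4 (mod 43), so λ ≡ 4·4 ≡ 16.
  x = λ² - 26 - 26 = 256 - 52 ≡ 32; y = λ·(26 - 32) - 27 ≡ 6. → (32, 6)
3P: (32, 6) + (26, 27). λ = (27 - 6)/(26 - 32) ≡ 21/37 mod 43. 37⁻¹ ≡ 7 (mod 43), so λ ≡ 18.
  x = λ² - 32 - 26 = 324 - 58 ≡ 8; y = λ·(32 - 8) - 6 ≡ 39. → (8, 39)
4P: (8, 39) + (26, 27). λ = (27 - 39)/(26 - 8) ≡ 31/18 mod 43. 18⁻¹ ≡ 12 (mod 43), so λ ≡ 28.
  x = λ² - 8 - 26 = 784 - 34 ≡ 19; y = λ·(8 - 19) - 39 ≡ 40. → (19, 40)
5P: (19, 40) + (26, 27). λ = (27 - 40)/(26 - 19) ≡ 30/7 mod 43. 7⁻¹ ≡ 37 (mod 43), so λ ≡ 35.
  x = λ² - 19 - 26 = 1225 - 45 ≡ 19; y = λ·(19 - 19) - 40 ≡ 3. → (19, 3)
6P: (19, 3) + (26, 27). λ = (27 - 3)/(26 - 19) ≡ 24/7 mod 43. 7⁻¹ ≡ 37 (mod 43) since 7·37 = 259 ≡ 1, so λ ≡ 28.
  x = λ² - 19 - 26 = 784 - 45 ≡ 8; y = λ·(19 - 8) - 3 ≡ 4. → (8, 4)
7P: (8, 4) + (26, 27). λ = (27 - 4)/(26 - 8) ≡ 23/18 mod 43. 18⁻¹ ≡ 12 (mod 43) since 18·12 = 216 ≡ 1, so λ ≡ 18.
  x = λ² - 8 - 26 = 324 - 34 ≡ 32; y = λ·(8 - 32) - 4 ≡ 37. → (32, 37)
8P: (32, 37) + (26, 27). λ = (27 - 37)/(26 - 32) ≡ 33/37 mod 43. 37⁻¹ ≡ 7 (mod 43), so λ ≡ 16.
  x = λ² - 32 - 26 = 256 - 58 ≡ 26; y = λ·(32 - 26) - 37 ≡ 16. → (26, 16)
9P: (26, 16) + (26, 27): same x and y₁ ≡ -y₂, so the sum is ∞.
9P = ∞, so the order is 9.

9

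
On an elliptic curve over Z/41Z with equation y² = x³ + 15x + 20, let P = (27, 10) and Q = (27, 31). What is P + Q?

O

The two points share x = 27 and their y-coordinates satisfy 10 + 31 ≡ 0 (mod 41), so they are inverses. Their sum is ∞.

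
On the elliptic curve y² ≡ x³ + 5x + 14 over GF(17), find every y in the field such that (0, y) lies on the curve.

none

x³ + 5x + 14 = 14 ≡ 14 (mod 17).
14 is a non-residue mod 17; no y exists.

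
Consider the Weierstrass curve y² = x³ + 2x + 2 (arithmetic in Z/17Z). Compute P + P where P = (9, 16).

(7, 11)

tangent at (9, 16): λ = (3·9² + 2)/(2·16) ≡ 7/15. 15⁻¹ ≡ 8 (mod 17) since 15·8 = 120 ≡ 1, so λ ≡ 7·8 ≡ 5.
  x = λ² - 9 - 9 = 25 - 18 ≡ 7; y = λ·(9 - 7) - 16 ≡ 11. → (7, 11)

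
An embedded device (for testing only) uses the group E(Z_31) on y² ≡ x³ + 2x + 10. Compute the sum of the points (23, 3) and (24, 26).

(17, 11)

(23, 3) + (24, 26). λ = (26 - 3)/(24 - 23) ≡ 23/1 mod 31. 1⁻¹ ≡ 1 (mod 31), so λ ≡ 23.
  x = λ² - 23 - 24 = 529 - 47 ≡ 17; y = λ·(23 - 17) - 3 ≡ 11. → (17, 11)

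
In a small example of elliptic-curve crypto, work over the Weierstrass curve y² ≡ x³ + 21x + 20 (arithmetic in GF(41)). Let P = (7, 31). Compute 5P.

Repeated addition: build up to 5P.
2P: tangent at (7, 31): λ = (3·7² + 21)/(2·31) ≡ 4/21. 21⁻¹ ≡ 2 (mod 41), so λ ≡ 4·2 ≡ 8.
  x = λ² - 7 - 7 = 64 - 14 ≡ 9; y = λ·(7 - 9) - 31 ≡ 35. → (9, 35)
3P: (9, 35) + (7, 31). λ = (31 - 35)/(7 - 9) ≡ 37/39 mod 41. 39⁻¹ ≡ 20 (mod 41), so λ ≡ 2.
  x = λ² - 9 - 7 = 4 - 16 ≡ 29; y = λ·(9 - 29) - 35 ≡ 7. → (29, 7)
4P: (29, 7) + (7, 31). λ = (31 - 7)/(7 - 29) ≡ 24/19 mod 41. 19⁻¹ ≡ 13 (mod 41) since 19·13 = 247 ≡ 1, so λ ≡ 25.
  x = λ² - 29 - 7 = 625 - 36 ≡ 15; y = λ·(29 - 15) - 7 ≡ 15. → (15, 15)
5P: (15, 15) + (7, 31). λ = (31 - 15)/(7 - 15) ≡ 16/33 mod 41. 33⁻¹ ≡ 5 (mod 41) since 33·5 = 165 ≡ 1, so λ ≡ 39.
  x = λ² - 15 - 7 = 1521 - 22 ≡ 23; y = λ·(15 - 23) - 15 ≡ 1. → (23, 1)

(23, 1)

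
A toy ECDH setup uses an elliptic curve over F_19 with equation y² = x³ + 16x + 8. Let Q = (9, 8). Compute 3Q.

(16, 16)

Repeated addition: build up to 3Q.
2Q: tangent at (9, 8): λ = (3·9² + 16)/(2·8) ≡ 12/16. 16⁻¹ ≡ 6 (mod 19), so λ ≡ 12·6 ≡ 15.
  x = λ² - 9 - 9 = 225 - 18 ≡ 17; y = λ·(9 - 17) - 8 ≡ 5. → (17, 5)
3Q: (17, 5) + (9, 8). λ = (8 - 5)/(9 - 17) ≡ 3/11 mod 19. 11⁻¹ ≡ 7 (mod 19), so λ ≡ 2.
  x = λ² - 17 - 9 = 4 - 26 ≡ 16; y = λ·(17 - 16) - 5 ≡ 16. → (16, 16)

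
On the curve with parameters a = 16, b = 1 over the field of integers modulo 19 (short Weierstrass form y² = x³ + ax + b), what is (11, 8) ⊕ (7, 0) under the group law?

(5, 4)

(11, 8) + (7, 0). λ = (0 - 8)/(7 - 11) ≡ 11/15 mod 19. 15⁻¹ ≡ 14 (mod 19) since 15·14 = 210 ≡ 1, so λ ≡ 2.
  x = λ² - 11 - 7 = 4 - 18 ≡ 5; y = λ·(11 - 5) - 8 ≡ 4. → (5, 4)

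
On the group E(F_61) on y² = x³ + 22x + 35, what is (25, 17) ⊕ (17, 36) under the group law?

(58, 8)

(25, 17) + (17, 36). λ = (36 - 17)/(17 - 25) ≡ 19/53 mod 61. 53⁻¹ ≡ 38 (mod 61), so λ ≡ 51.
  x = λ² - 25 - 17 = 2601 - 42 ≡ 58; y = λ·(25 - 58) - 17 ≡ 8. → (58, 8)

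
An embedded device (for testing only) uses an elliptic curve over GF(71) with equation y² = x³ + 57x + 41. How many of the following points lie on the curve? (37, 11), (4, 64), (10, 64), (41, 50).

4

(37, 11): 11² ≡ 50, rhs ≡ 50 → on.
(4, 64): 64² ≡ 49, rhs ≡ 49 → on.
(10, 64): 64² ≡ 49, rhs ≡ 49 → on.
(41, 50): 50² ≡ 15, rhs ≡ 15 → on.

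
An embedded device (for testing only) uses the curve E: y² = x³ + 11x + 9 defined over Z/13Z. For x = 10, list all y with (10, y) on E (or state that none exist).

1, 12

x³ + 11x + 9 = 1119 ≡ 1 (mod 13).
Square roots of 1 mod 13: 1 and 12 (since 1² = 1 ≡ 1).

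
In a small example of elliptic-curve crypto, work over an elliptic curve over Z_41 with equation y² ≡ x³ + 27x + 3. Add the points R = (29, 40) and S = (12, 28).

(31, 2)

(29, 40) + (12, 28). λ = (28 - 40)/(12 - 29) ≡ 29/24 mod 41. 24⁻¹ ≡ 12 (mod 41) since 24·12 = 288 ≡ 1, so λ ≡ 20.
  x = λ² - 29 - 12 = 400 - 41 ≡ 31; y = λ·(29 - 31) - 40 ≡ 2. → (31, 2)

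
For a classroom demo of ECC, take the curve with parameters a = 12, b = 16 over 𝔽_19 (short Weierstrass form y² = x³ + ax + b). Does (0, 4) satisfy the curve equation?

yes

y² = 4² ≡ 16; x³ + 12x + 16 = 16 ≡ 16 (mod 19). 16 = 16.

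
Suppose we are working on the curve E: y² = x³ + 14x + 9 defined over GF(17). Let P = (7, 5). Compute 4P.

Repeated addition: build up to 4P.
2P: tangent at (7, 5): λ = (3·7² + 14)/(2·5) ≡ 8/10. 10⁻¹ ≡ 12 (mod 17), so λ ≡ 8·12 ≡ 11.
  x = λ² - 7 - 7 = 121 - 14 ≡ 5; y = λ·(7 - 5) - 5 ≡ 0. → (5, 0)
3P: (5, 0) + (7, 5). λ = (5 - 0)/(7 - 5) ≡ 5/2 mod 17. 2⁻¹ ≡ 9 (mod 17), so λ ≡ 11.
  x = λ² - 5 - 7 = 121 - 12 ≡ 7; y = λ·(5 - 7) - 0 ≡ 12. → (7, 12)
4P: (7, 12) + (7, 5): same x and y₁ ≡ -y₂, so the sum is O.

O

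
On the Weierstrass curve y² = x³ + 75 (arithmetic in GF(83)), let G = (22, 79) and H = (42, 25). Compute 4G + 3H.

First 4G:
Double-and-add on 4 = (100)₂. Start with G = (22, 79) for the leading 1-bit.
double: tangent at (22, 79): λ = (3·22² + 0)/(2·79) ≡ 41/75. 75⁻¹ ≡ 31 (mod 83), so λ ≡ 41·31 ≡ 26.
  x = λ² - 22 - 22 = 676 - 44 ≡ 51; y = λ·(22 - 51) - 79 ≡ 80. → (51, 80)
double: tangent at (51, 80): λ = (3·51² + 0)/(2·80) ≡ 1/77. 77⁻¹ ≡ 69 (mod 83) since 77·69 = 5313 ≡ 1, so λ ≡ 1·69 ≡ 69.
  x = λ² - 51 - 51 = 4761 - 102 ≡ 11; y = λ·(51 - 11) - 80 ≡ 24. → (11, 24)
4G = (11, 24).
Next 3H:
Repeated addition: build up to 3H.
2H: tangent at (42, 25): λ = (3·42² + 0)/(2·25) ≡ 63/50. 50⁻¹ ≡ 5 (mod 83) since 50·5 = 250 ≡ 1, so λ ≡ 63·5 ≡ 66.
  x = λ² - 42 - 42 = 4356 - 84 ≡ 39; y = λ·(42 - 39) - 25 ≡ 7. → (39, 7)
3H: (39, 7) + (42, 25). λ = (25 - 7)/(42 - 39) ≡ 18/3 mod 83. 3⁻¹ ≡ 28 (mod 83), so λ ≡ 6.
  x = λ² - 39 - 42 = 36 - 81 ≡ 38; y = λ·(39 - 38) - 7 ≡ 82. → (38, 82)
3H = (38, 82).
Finally 4G + 3H:
(11, 24) + (38, 82). λ = (82 - 24)/(38 - 11) ≡ 58/27 mod 83. 27⁻¹ ≡ 40 (mod 83) since 27·40 = 1080 ≡ 1, so λ ≡ 79.
  x = λ² - 11 - 38 = 6241 - 49 ≡ 50; y = λ·(11 - 50) - 24 ≡ 49. → (50, 49)

(50, 49)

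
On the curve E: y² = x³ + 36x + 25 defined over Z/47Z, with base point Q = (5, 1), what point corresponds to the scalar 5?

(5, 1)

Double-and-add on 5 = (101)₂. Start with Q = (5, 1) for the leading 1-bit.
double: tangent at (5, 1): λ = (3·5² + 36)/(2·1) ≡ 17/2. 2⁻¹ ≡ 24 (mod 47) since 2·24 = 48 ≡ 1, so λ ≡ 17·24 ≡ 32.
  x = λ² - 5 - 5 = 1024 - 10 ≡ 27; y = λ·(5 - 27) - 1 ≡ 0. → (27, 0)
double: (27, 0) + (27, 0): same x and y₁ ≡ -y₂, so the sum is O.
add Q: O + (5, 1) = (5, 1) (identity).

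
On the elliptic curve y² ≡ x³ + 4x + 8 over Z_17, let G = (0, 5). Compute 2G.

(9, 5)

tangent at (0, 5): λ = (3·0² + 4)/(2·5) ≡ 4/10. 10⁻¹ ≡ 12 (mod 17), so λ ≡ 4·12 ≡ 14.
  x = λ² - 0 - 0 = 196 - 0 ≡ 9; y = λ·(0 - 9) - 5 ≡ 5. → (9, 5)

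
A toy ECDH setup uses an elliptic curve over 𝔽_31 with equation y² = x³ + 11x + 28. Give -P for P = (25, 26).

-(25, 26) = (25, -26 mod 31) = (25, 5).

(25, 5)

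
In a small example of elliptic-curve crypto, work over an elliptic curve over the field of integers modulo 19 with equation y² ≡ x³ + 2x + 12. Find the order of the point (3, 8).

2P: tangent at (3, 8): λ = (3·3² + 2)/(2·8) ≡ 10/16. 16⁻¹ ≡ 6 (mod 19), so λ ≡ 10·6 ≡ 3.
  x = λ² - 3 - 3 = 9 - 6 ≡ 3; y = λ·(3 - 3) - 8 ≡ 11. → (3, 11)
3P: (3, 11) + (3, 8): same x and y₁ ≡ -y₂, so the sum is 𝒪.
3P = 𝒪, so the order is 3.

3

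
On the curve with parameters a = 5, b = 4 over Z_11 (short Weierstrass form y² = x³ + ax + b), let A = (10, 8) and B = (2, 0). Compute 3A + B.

First 3A:
Repeated addition: build up to 3A.
2A: tangent at (10, 8): λ = (3·10² + 5)/(2·8) ≡ 8/5. 5⁻¹ ≡ 9 (mod 11) since 5·9 = 45 ≡ 1, so λ ≡ 8·9 ≡ 6.
  x = λ² - 10 - 10 = 36 - 20 ≡ 5; y = λ·(10 - 5) - 8 ≡ 0. → (5, 0)
3A: (5, 0) + (10, 8). λ = (8 - 0)/(10 - 5) ≡ 8/5 mod 11. 5⁻¹ ≡ 9 (mod 11) since 5·9 = 45 ≡ 1, so λ ≡ 6.
  x = λ² - 5 - 10 = 36 - 15 ≡ 10; y = λ·(5 - 10) - 0 ≡ 3. → (10, 3)
3A = (10, 3).
Finally 3A + B:
(10, 3) + (2, 0). λ = (0 - 3)/(2 - 10) ≡ 8/3 mod 11. 3⁻¹ ≡ 4 (mod 11), so λ ≡ 10.
  x = λ² - 10 - 2 = 100 - 12 ≡ 0; y = λ·(10 - 0) - 3 ≡ 9. → (0, 9)

(0, 9)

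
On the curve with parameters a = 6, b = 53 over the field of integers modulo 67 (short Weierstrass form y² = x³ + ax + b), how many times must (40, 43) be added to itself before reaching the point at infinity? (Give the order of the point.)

2P: tangent at (40, 43): λ = (3·40² + 6)/(2·43) ≡ 49/19. 19⁻¹ ≡ 60 (mod 67), so λ ≡ 49·60 ≡ 59.
  x = λ² - 40 - 40 = 3481 - 80 ≡ 51; y = λ·(40 - 51) - 43 ≡ 45. → (51, 45)
3P: (51, 45) + (40, 43). λ = (43 - 45)/(40 - 51) ≡ 65/56 mod 67. 56⁻¹ ≡ 6 (mod 67) since 56·6 = 336 ≡ 1, so λ ≡ 55.
  x = λ² - 51 - 40 = 3025 - 91 ≡ 53; y = λ·(51 - 53) - 45 ≡ 46. → (53, 46)
4P: (53, 46) + (40, 43). λ = (43 - 46)/(40 - 53) ≡ 64/54 mod 67. 54⁻¹ ≡ 36 (mod 67), so λ ≡ 26.
  x = λ² - 53 - 40 = 676 - 93 ≡ 47; y = λ·(53 - 47) - 46 ≡ 43. → (47, 43)
5P: (47, 43) + (40, 43). λ = (43 - 43)/(40 - 47) ≡ 0/60 mod 67. 60⁻¹ ≡ 19 (mod 67) since 60·19 = 1140 ≡ 1, so λ ≡ 0.
  x = λ² - 47 - 40 = 0 - 87 ≡ 47; y = λ·(47 - 47) - 43 ≡ 24. → (47, 24)
6P: (47, 24) + (40, 43). λ = (43 - 24)/(40 - 47) ≡ 19/60 mod 67. 60⁻¹ ≡ 19 (mod 67), so λ ≡ 26.
  x = λ² - 47 - 40 = 676 - 87 ≡ 53; y = λ·(47 - 53) - 24 ≡ 21. → (53, 21)
7P: (53, 21) + (40, 43). λ = (43 - 21)/(40 - 53) ≡ 22/54 mod 67. 54⁻¹ ≡ 36 (mod 67), so λ ≡ 55.
  x = λ² - 53 - 40 = 3025 - 93 ≡ 51; y = λ·(53 - 51) - 21 ≡ 22. → (51, 22)
8P: (51, 22) + (40, 43). λ = (43 - 22)/(40 - 51) ≡ 21/56 mod 67. 56⁻¹ ≡ 6 (mod 67), so λ ≡ 59.
  x = λ² - 51 - 40 = 3481 - 91 ≡ 40; y = λ·(51 - 40) - 22 ≡ 24. → (40, 24)
9P: (40, 24) + (40, 43): same x and y₁ ≡ -y₂, so the sum is the point at infinity.
9P = the point at infinity, so the order is 9.

9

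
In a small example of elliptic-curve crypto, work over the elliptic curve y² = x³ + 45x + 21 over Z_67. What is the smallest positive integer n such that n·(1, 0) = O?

2P: (1, 0) + (1, 0): same x and y₁ ≡ -y₂, so the sum is O.
2P = O, so the order is 2.

2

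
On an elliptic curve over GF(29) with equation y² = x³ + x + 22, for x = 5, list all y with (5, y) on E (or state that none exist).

6, 23

x³ + 1x + 22 = 152 ≡ 7 (mod 29).
Square roots of 7 mod 29: 6 and 23 (since 6² = 36 ≡ 7).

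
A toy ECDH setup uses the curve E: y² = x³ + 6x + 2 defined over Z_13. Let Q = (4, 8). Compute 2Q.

tangent at (4, 8): λ = (3·4² + 6)/(2·8) ≡ 2/3. 3⁻¹ ≡ 9 (mod 13), so λ ≡ 2·9 ≡ 5.
  x = λ² - 4 - 4 = 25 - 8 ≡ 4; y = λ·(4 - 4) - 8 ≡ 5. → (4, 5)

(4, 5)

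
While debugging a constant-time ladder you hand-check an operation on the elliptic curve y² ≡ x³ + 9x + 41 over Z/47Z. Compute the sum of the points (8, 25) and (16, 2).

(32, 44)

(8, 25) + (16, 2). λ = (2 - 25)/(16 - 8) ≡ 24/8 mod 47. 8⁻¹ ≡ 6 (mod 47) since 8·6 = 48 ≡ 1, so λ ≡ 3.
  x = λ² - 8 - 16 = 9 - 24 ≡ 32; y = λ·(8 - 32) - 25 ≡ 44. → (32, 44)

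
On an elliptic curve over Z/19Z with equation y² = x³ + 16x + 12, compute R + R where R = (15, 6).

tangent at (15, 6): λ = (3·15² + 16)/(2·6) ≡ 7/12. 12⁻¹ ≡ 8 (mod 19), so λ ≡ 7·8 ≡ 18.
  x = λ² - 15 - 15 = 324 - 30 ≡ 9; y = λ·(15 - 9) - 6 ≡ 7. → (9, 7)

(9, 7)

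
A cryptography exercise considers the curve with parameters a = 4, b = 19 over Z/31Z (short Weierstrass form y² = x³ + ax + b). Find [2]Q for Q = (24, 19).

(8, 25)

tangent at (24, 19): λ = (3·24² + 4)/(2·19) ≡ 27/7. 7⁻¹ ≡ 9 (mod 31) since 7·9 = 63 ≡ 1, so λ ≡ 27·9 ≡ 26.
  x = λ² - 24 - 24 = 676 - 48 ≡ 8; y = λ·(24 - 8) - 19 ≡ 25. → (8, 25)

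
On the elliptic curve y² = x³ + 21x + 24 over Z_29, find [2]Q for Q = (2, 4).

tangent at (2, 4): λ = (3·2² + 21)/(2·4) ≡ 4/8. 8⁻¹ ≡ 11 (mod 29) since 8·11 = 88 ≡ 1, so λ ≡ 4·11 ≡ 15.
  x = λ² - 2 - 2 = 225 - 4 ≡ 18; y = λ·(2 - 18) - 4 ≡ 17. → (18, 17)

(18, 17)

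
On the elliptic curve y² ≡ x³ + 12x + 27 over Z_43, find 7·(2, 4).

(14, 12)

Write G = (2, 4).
Repeated addition: build up to 7G.
2G: tangent at (2, 4): λ = (3·2² + 12)/(2·4) ≡ 24/8. 8⁻¹ ≡ 27 (mod 43) since 8·27 = 216 ≡ 1, so λ ≡ 24·27 ≡ 3.
  x = λ² - 2 - 2 = 9 - 4 ≡ 5; y = λ·(2 - 5) - 4 ≡ 30. → (5, 30)
3G: (5, 30) + (2, 4). λ = (4 - 30)/(2 - 5) ≡ 17/40 mod 43. 40⁻¹ ≡ 14 (mod 43), so λ ≡ 23.
  x = λ² - 5 - 2 = 529 - 7 ≡ 6; y = λ·(5 - 6) - 30 ≡ 33. → (6, 33)
4G: (6, 33) + (2, 4). λ = (4 - 33)/(2 - 6) ≡ 14/39 mod 43. 39⁻¹ ≡ 32 (mod 43), so λ ≡ 18.
  x = λ² - 6 - 2 = 324 - 8 ≡ 15; y = λ·(6 - 15) - 33 ≡ 20. → (15, 20)
5G: (15, 20) + (2, 4). λ = (4 - 20)/(2 - 15) ≡ 27/30 mod 43. 30⁻¹ ≡ 33 (mod 43), so λ ≡ 31.
  x = λ² - 15 - 2 = 961 - 17 ≡ 41; y = λ·(15 - 41) - 20 ≡ 34. → (41, 34)
6G: (41, 34) + (2, 4). λ = (4 - 34)/(2 - 41) ≡ 13/4 mod 43. 4⁻¹ ≡ 11 (mod 43) since 4·11 = 44 ≡ 1, so λ ≡ 14.
  x = λ² - 41 - 2 = 196 - 43 ≡ 24; y = λ·(41 - 24) - 34 ≡ 32. → (24, 32)
7G: (24, 32) + (2, 4). λ = (4 - 32)/(2 - 24) ≡ 15/21 mod 43. 21⁻¹ ≡ 41 (mod 43), so λ ≡ 13.
  x = λ² - 24 - 2 = 169 - 26 ≡ 14; y = λ·(24 - 14) - 32 ≡ 12. → (14, 12)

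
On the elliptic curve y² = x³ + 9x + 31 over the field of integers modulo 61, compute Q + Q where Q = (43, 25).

(11, 27)

tangent at (43, 25): λ = (3·43² + 9)/(2·25) ≡ 5/50. 50⁻¹ ≡ 11 (mod 61), so λ ≡ 5·11 ≡ 55.
  x = λ² - 43 - 43 = 3025 - 86 ≡ 11; y = λ·(43 - 11) - 25 ≡ 27. → (11, 27)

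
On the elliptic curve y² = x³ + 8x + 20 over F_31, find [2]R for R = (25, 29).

tangent at (25, 29): λ = (3·25² + 8)/(2·29) ≡ 23/27. 27⁻¹ ≡ 23 (mod 31), so λ ≡ 23·23 ≡ 2.
  x = λ² - 25 - 25 = 4 - 50 ≡ 16; y = λ·(25 - 16) - 29 ≡ 20. → (16, 20)

(16, 20)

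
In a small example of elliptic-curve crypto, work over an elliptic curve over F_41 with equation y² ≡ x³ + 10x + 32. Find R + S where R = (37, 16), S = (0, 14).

(37, 16) + (0, 14). λ = (14 - 16)/(0 - 37) ≡ 39/4 mod 41. 4⁻¹ ≡ 31 (mod 41) since 4·31 = 124 ≡ 1, so λ ≡ 20.
  x = λ² - 37 - 0 = 400 - 37 ≡ 35; y = λ·(37 - 35) - 16 ≡ 24. → (35, 24)

(35, 24)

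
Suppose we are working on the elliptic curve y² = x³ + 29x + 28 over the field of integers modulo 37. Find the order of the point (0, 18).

2P: tangent at (0, 18): λ = (3·0² + 29)/(2·18) ≡ 29/36. 36⁻¹ ≡ 36 (mod 37), so λ ≡ 29·36 ≡ 8.
  x = λ² - 0 - 0 = 64 - 0 ≡ 27; y = λ·(0 - 27) - 18 ≡ 25. → (27, 25)
3P: (27, 25) + (0, 18). λ = (18 - 25)/(0 - 27) ≡ 30/10 mod 37. 10⁻¹ ≡ 26 (mod 37), so λ ≡ 3.
  x = λ² - 27 - 0 = 9 - 27 ≡ 19; y = λ·(27 - 19) - 25 ≡ 36. → (19, 36)
4P: (19, 36) + (0, 18). λ = (18 - 36)/(0 - 19) ≡ 19/18 mod 37. 18⁻¹ ≡ 35 (mod 37), so λ ≡ 36.
  x = λ² - 19 - 0 = 1296 - 19 ≡ 19; y = λ·(19 - 19) - 36 ≡ 1. → (19, 1)
5P: (19, 1) + (0, 18). λ = (18 - 1)/(0 - 19) ≡ 17/18 mod 37. 18⁻¹ ≡ 35 (mod 37), so λ ≡ 3.
  x = λ² - 19 - 0 = 9 - 19 ≡ 27; y = λ·(19 - 27) - 1 ≡ 12. → (27, 12)
6P: (27, 12) + (0, 18). λ = (18 - 12)/(0 - 27) ≡ 6/10 mod 37. 10⁻¹ ≡ 26 (mod 37), so λ ≡ 8.
  x = λ² - 27 - 0 = 64 - 27 ≡ 0; y = λ·(27 - 0) - 12 ≡ 19. → (0, 19)
7P: (0, 19) + (0, 18): same x and y₁ ≡ -y₂, so the sum is ∞.
7P = ∞, so the order is 7.

7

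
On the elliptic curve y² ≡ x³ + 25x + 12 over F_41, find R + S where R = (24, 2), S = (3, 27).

(13, 22)

(24, 2) + (3, 27). λ = (27 - 2)/(3 - 24) ≡ 25/20 mod 41. 20⁻¹ ≡ 39 (mod 41) since 20·39 = 780 ≡ 1, so λ ≡ 32.
  x = λ² - 24 - 3 = 1024 - 27 ≡ 13; y = λ·(24 - 13) - 2 ≡ 22. → (13, 22)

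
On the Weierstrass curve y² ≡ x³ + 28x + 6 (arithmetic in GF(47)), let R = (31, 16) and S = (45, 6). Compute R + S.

(31, 16) + (45, 6). λ = (6 - 16)/(45 - 31) ≡ 37/14 mod 47. 14⁻¹ ≡ 37 (mod 47) since 14·37 = 518 ≡ 1, so λ ≡ 6.
  x = λ² - 31 - 45 = 36 - 76 ≡ 7; y = λ·(31 - 7) - 16 ≡ 34. → (7, 34)

(7, 34)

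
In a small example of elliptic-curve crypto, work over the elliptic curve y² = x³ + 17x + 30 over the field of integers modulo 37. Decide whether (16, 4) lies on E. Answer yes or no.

y² = 4² ≡ 16; x³ + 17x + 30 = 4398 ≡ 32 (mod 37). 16 ≠ 32.

no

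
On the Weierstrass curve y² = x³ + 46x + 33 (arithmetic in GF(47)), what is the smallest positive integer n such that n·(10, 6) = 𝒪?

7

2P: tangent at (10, 6): λ = (3·10² + 46)/(2·6) ≡ 17/12. 12⁻¹ ≡ 4 (mod 47) since 12·4 = 48 ≡ 1, so λ ≡ 17·4 ≡ 21.
  x = λ² - 10 - 10 = 441 - 20 ≡ 45; y = λ·(10 - 45) - 6 ≡ 11. → (45, 11)
3P: (45, 11) + (10, 6). λ = (6 - 11)/(10 - 45) ≡ 42/12 mod 47. 12⁻¹ ≡ 4 (mod 47), so λ ≡ 27.
  x = λ² - 45 - 10 = 729 - 55 ≡ 16; y = λ·(45 - 16) - 11 ≡ 20. → (16, 20)
4P: (16, 20) + (10, 6). λ = (6 - 20)/(10 - 16) ≡ 33/41 mod 47. 41⁻¹ ≡ 39 (mod 47), so λ ≡ 18.
  x = λ² - 16 - 10 = 324 - 26 ≡ 16; y = λ·(16 - 16) - 20 ≡ 27. → (16, 27)
5P: (16, 27) + (10, 6). λ = (6 - 27)/(10 - 16) ≡ 26/41 mod 47. 41⁻¹ ≡ 39 (mod 47), so λ ≡ 27.
  x = λ² - 16 - 10 = 729 - 26 ≡ 45; y = λ·(16 - 45) - 27 ≡ 36. → (45, 36)
6P: (45, 36) + (10, 6). λ = (6 - 36)/(10 - 45) ≡ 17/12 mod 47. 12⁻¹ ≡ 4 (mod 47), so λ ≡ 21.
  x = λ² - 45 - 10 = 441 - 55 ≡ 10; y = λ·(45 - 10) - 36 ≡ 41. → (10, 41)
7P: (10, 41) + (10, 6): same x and y₁ ≡ -y₂, so the sum is 𝒪.
7P = 𝒪, so the order is 7.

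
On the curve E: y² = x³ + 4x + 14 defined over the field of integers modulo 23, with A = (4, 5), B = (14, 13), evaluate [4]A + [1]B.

(4, 18)

First 4A:
Repeated addition: build up to 4A.
2A: tangent at (4, 5): λ = (3·4² + 4)/(2·5) ≡ 6/10. 10⁻¹ ≡ 7 (mod 23), so λ ≡ 6·7 ≡ 19.
  x = λ² - 4 - 4 = 361 - 8 ≡ 8; y = λ·(4 - 8) - 5 ≡ 11. → (8, 11)
3A: (8, 11) + (4, 5). λ = (5 - 11)/(4 - 8) ≡ 17/19 mod 23. 19⁻¹ ≡ 17 (mod 23), so λ ≡ 13.
  x = λ² - 8 - 4 = 169 - 12 ≡ 19; y = λ·(8 - 19) - 11 ≡ 7. → (19, 7)
4A: (19, 7) + (4, 5). λ = (5 - 7)/(4 - 19) ≡ 21/8 mod 23. 8⁻¹ ≡ 3 (mod 23) since 8·3 = 24 ≡ 1, so λ ≡ 17.
  x = λ² - 19 - 4 = 289 - 23 ≡ 13; y = λ·(19 - 13) - 7 ≡ 3. → (13, 3)
4A = (13, 3).
Finally 4A + B:
(13, 3) + (14, 13). λ = (13 - 3)/(14 - 13) ≡ 10/1 mod 23. 1⁻¹ ≡ 1 (mod 23) since 1·1 = 1 ≡ 1, so λ ≡ 10.
  x = λ² - 13 - 14 = 100 - 27 ≡ 4; y = λ·(13 - 4) - 3 ≡ 18. → (4, 18)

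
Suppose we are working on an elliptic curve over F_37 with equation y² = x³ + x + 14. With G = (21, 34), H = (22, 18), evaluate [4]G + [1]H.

First 4G:
Repeated addition: build up to 4G.
2G: tangent at (21, 34): λ = (3·21² + 1)/(2·34) ≡ 29/31. 31⁻¹ ≡ 6 (mod 37), so λ ≡ 29·6 ≡ 26.
  x = λ² - 21 - 21 = 676 - 42 ≡ 5; y = λ·(21 - 5) - 34 ≡ 12. → (5, 12)
3G: (5, 12) + (21, 34). λ = (34 - 12)/(21 - 5) ≡ 22/16 mod 37. 16⁻¹ ≡ 7 (mod 37) since 16·7 = 112 ≡ 1, so λ ≡ 6.
  x = λ² - 5 - 21 = 36 - 26 ≡ 10; y = λ·(5 - 10) - 12 ≡ 32. → (10, 32)
4G: (10, 32) + (21, 34). λ = (34 - 32)/(21 - 10) ≡ 2/11 mod 37. 11⁻¹ ≡ 27 (mod 37), so λ ≡ 17.
  x = λ² - 10 - 21 = 289 - 31 ≡ 36; y = λ·(10 - 36) - 32 ≡ 7. → (36, 7)
4G = (36, 7).
Finally 4G + H:
(36, 7) + (22, 18). λ = (18 - 7)/(22 - 36) ≡ 11/23 mod 37. 23⁻¹ ≡ 29 (mod 37) since 23·29 = 667 ≡ 1, so λ ≡ 23.
  x = λ² - 36 - 22 = 529 - 58 ≡ 27; y = λ·(36 - 27) - 7 ≡ 15. → (27, 15)

(27, 15)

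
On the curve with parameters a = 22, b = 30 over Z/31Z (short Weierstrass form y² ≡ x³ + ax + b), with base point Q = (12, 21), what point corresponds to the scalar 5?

Repeated addition: build up to 5Q.
2Q: tangent at (12, 21): λ = (3·12² + 22)/(2·21) ≡ 20/11. 11⁻¹ ≡ 17 (mod 31) since 11·17 = 187 ≡ 1, so λ ≡ 20·17 ≡ 30.
  x = λ² - 12 - 12 = 900 - 24 ≡ 8; y = λ·(12 - 8) - 21 ≡ 6. → (8, 6)
3Q: (8, 6) + (12, 21). λ = (21 - 6)/(12 - 8) ≡ 15/4 mod 31. 4⁻¹ ≡ 8 (mod 31), so λ ≡ 27.
  x = λ² - 8 - 12 = 729 - 20 ≡ 27; y = λ·(8 - 27) - 6 ≡ 8. → (27, 8)
4Q: (27, 8) + (12, 21). λ = (21 - 8)/(12 - 27) ≡ 13/16 mod 31. 16⁻¹ ≡ 2 (mod 31) since 16·2 = 32 ≡ 1, so λ ≡ 26.
  x = λ² - 27 - 12 = 676 - 39 ≡ 17; y = λ·(27 - 17) - 8 ≡ 4. → (17, 4)
5Q: (17, 4) + (12, 21). λ = (21 - 4)/(12 - 17) ≡ 17/26 mod 31. 26⁻¹ ≡ 6 (mod 31), so λ ≡ 9.
  x = λ² - 17 - 12 = 81 - 29 ≡ 21; y = λ·(17 - 21) - 4 ≡ 22. → (21, 22)

(21, 22)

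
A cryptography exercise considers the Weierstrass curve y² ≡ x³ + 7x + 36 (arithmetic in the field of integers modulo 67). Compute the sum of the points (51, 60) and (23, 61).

(51, 60) + (23, 61). λ = (61 - 60)/(23 - 51) ≡ 1/39 mod 67. 39⁻¹ ≡ 55 (mod 67) since 39·55 = 2145 ≡ 1, so λ ≡ 55.
  x = λ² - 51 - 23 = 3025 - 74 ≡ 3; y = λ·(51 - 3) - 60 ≡ 34. → (3, 34)

(3, 34)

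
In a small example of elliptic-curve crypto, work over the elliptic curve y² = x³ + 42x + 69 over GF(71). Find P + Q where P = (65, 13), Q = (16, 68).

(65, 13) + (16, 68). λ = (68 - 13)/(16 - 65) ≡ 55/22 mod 71. 22⁻¹ ≡ 42 (mod 71), so λ ≡ 38.
  x = λ² - 65 - 16 = 1444 - 81 ≡ 14; y = λ·(65 - 14) - 13 ≡ 8. → (14, 8)

(14, 8)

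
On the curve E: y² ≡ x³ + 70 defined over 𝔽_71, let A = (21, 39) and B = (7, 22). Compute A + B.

(21, 39) + (7, 22). λ = (22 - 39)/(7 - 21) ≡ 54/57 mod 71. 57⁻¹ ≡ 5 (mod 71), so λ ≡ 57.
  x = λ² - 21 - 7 = 3249 - 28 ≡ 26; y = λ·(21 - 26) - 39 ≡ 31. → (26, 31)

(26, 31)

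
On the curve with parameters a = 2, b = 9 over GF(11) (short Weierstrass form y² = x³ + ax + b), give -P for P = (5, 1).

-(5, 1) = (5, -1 mod 11) = (5, 10).

(5, 10)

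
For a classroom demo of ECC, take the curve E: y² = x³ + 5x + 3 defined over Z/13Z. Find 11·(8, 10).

(12, 7)

Write G = (8, 10).
Double-and-add on 11 = (1011)₂. Start with G = (8, 10) for the leading 1-bit.
double: tangent at (8, 10): λ = (3·8² + 5)/(2·10) ≡ 2/7. 7⁻¹ ≡ 2 (mod 13) since 7·2 = 14 ≡ 1, so λ ≡ 2·2 ≡ 4.
  x = λ² - 8 - 8 = 16 - 16 ≡ 0; y = λ·(8 - 0) - 10 ≡ 9. → (0, 9)
double: tangent at (0, 9): λ = (3·0² + 5)/(2·9) ≡ 5/5. 5⁻¹ ≡ 8 (mod 13), so λ ≡ 5·8 ≡ 1.
  x = λ² - 0 - 0 = 1 - 0 ≡ 1; y = λ·(0 - 1) - 9 ≡ 3. → (1, 3)
add G: (1, 3) + (8, 10). λ = (10 - 3)/(8 - 1) ≡ 7/7 mod 13. 7⁻¹ ≡ 2 (mod 13) since 7·2 = 14 ≡ 1, so λ ≡ 1.
  x = λ² - 1 - 8 = 1 - 9 ≡ 5; y = λ·(1 - 5) - 3 ≡ 6. → (5, 6)
double: tangent at (5, 6): λ = (3·5² + 5)/(2·6) ≡ 2/12. 12⁻¹ ≡ 12 (mod 13), so λ ≡ 2·12 ≡ 11.
  x = λ² - 5 - 5 = 121 - 10 ≡ 7; y = λ·(5 - 7) - 6 ≡ 11. → (7, 11)
add G: (7, 11) + (8, 10). λ = (10 - 11)/(8 - 7) ≡ 12/1 mod 13. 1⁻¹ ≡ 1 (mod 13) since 1·1 = 1 ≡ 1, so λ ≡ 12.
  x = λ² - 7 - 8 = 144 - 15 ≡ 12; y = λ·(7 - 12) - 11 ≡ 7. → (12, 7)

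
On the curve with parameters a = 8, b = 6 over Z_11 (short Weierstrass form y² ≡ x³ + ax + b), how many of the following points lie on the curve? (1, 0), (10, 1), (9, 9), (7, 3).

2

(1, 0): 0² ≡ 0, rhs ≡ 4 → off.
(10, 1): 1² ≡ 1, rhs ≡ 8 → off.
(9, 9): 9² ≡ 4, rhs ≡ 4 → on.
(7, 3): 3² ≡ 9, rhs ≡ 9 → on.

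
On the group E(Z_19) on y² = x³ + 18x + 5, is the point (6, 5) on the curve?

y² = 5² ≡ 6; x³ + 18x + 5 = 329 ≡ 6 (mod 19). 6 = 6.

yes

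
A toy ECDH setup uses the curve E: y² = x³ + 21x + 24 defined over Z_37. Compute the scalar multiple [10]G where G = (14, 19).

Repeated addition: build up to 10G.
2G: tangent at (14, 19): λ = (3·14² + 21)/(2·19) ≡ 17/1. 1⁻¹ ≡ 1 (mod 37), so λ ≡ 17·1 ≡ 17.
  x = λ² - 14 - 14 = 289 - 28 ≡ 2; y = λ·(14 - 2) - 19 ≡ 0. → (2, 0)
3G: (2, 0) + (14, 19). λ = (19 - 0)/(14 - 2) ≡ 19/12 mod 37. 12⁻¹ ≡ 34 (mod 37), so λ ≡ 17.
  x = λ² - 2 - 14 = 289 - 16 ≡ 14; y = λ·(2 - 14) - 0 ≡ 18. → (14, 18)
4G: (14, 18) + (14, 19): same x and y₁ ≡ -y₂, so the sum is O.
5G: O + (14, 19) = (14, 19) (identity).
6G: tangent at (14, 19): λ = (3·14² + 21)/(2·19) ≡ 17/1. 1⁻¹ ≡ 1 (mod 37), so λ ≡ 17·1 ≡ 17.
  x = λ² - 14 - 14 = 289 - 28 ≡ 2; y = λ·(14 - 2) - 19 ≡ 0. → (2, 0)
7G: (2, 0) + (14, 19). λ = (19 - 0)/(14 - 2) ≡ 19/12 mod 37. 12⁻¹ ≡ 34 (mod 37), so λ ≡ 17.
  x = λ² - 2 - 14 = 289 - 16 ≡ 14; y = λ·(2 - 14) - 0 ≡ 18. → (14, 18)
8G: (14, 18) + (14, 19): same x and y₁ ≡ -y₂, so the sum is O.
9G: O + (14, 19) = (14, 19) (identity).
10G: tangent at (14, 19): λ = (3·14² + 21)/(2·19) ≡ 17/1. 1⁻¹ ≡ 1 (mod 37), so λ ≡ 17·1 ≡ 17.
  x = λ² - 14 - 14 = 289 - 28 ≡ 2; y = λ·(14 - 2) - 19 ≡ 0. → (2, 0)

(2, 0)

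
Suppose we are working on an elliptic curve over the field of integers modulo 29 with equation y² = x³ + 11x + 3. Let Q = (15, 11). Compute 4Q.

(5, 26)

Double-and-add on 4 = (100)₂. Start with Q = (15, 11) for the leading 1-bit.
double: tangent at (15, 11): λ = (3·15² + 11)/(2·11) ≡ 19/22. 22⁻¹ ≡ 4 (mod 29), so λ ≡ 19·4 ≡ 18.
  x = λ² - 15 - 15 = 324 - 30 ≡ 4; y = λ·(15 - 4) - 11 ≡ 13. → (4, 13)
double: tangent at (4, 13): λ = (3·4² + 11)/(2·13) ≡ 1/26. 26⁻¹ ≡ 19 (mod 29), so λ ≡ 1·19 ≡ 19.
  x = λ² - 4 - 4 = 361 - 8 ≡ 5; y = λ·(4 - 5) - 13 ≡ 26. → (5, 26)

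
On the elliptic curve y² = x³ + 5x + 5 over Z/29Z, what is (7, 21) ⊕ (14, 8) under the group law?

(7, 21) + (14, 8). λ = (8 - 21)/(14 - 7) ≡ 16/7 mod 29. 7⁻¹ ≡ 25 (mod 29) since 7·25 = 175 ≡ 1, so λ ≡ 23.
  x = λ² - 7 - 14 = 529 - 21 ≡ 15; y = λ·(7 - 15) - 21 ≡ 27. → (15, 27)

(15, 27)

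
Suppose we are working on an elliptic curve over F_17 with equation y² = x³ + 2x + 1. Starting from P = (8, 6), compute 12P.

Repeated addition: build up to 12P.
2P: tangent at (8, 6): λ = (3·8² + 2)/(2·6) ≡ 7/12. 12⁻¹ ≡ 10 (mod 17), so λ ≡ 7·10 ≡ 2.
  x = λ² - 8 - 8 = 4 - 16 ≡ 5; y = λ·(8 - 5) - 6 ≡ 0. → (5, 0)
3P: (5, 0) + (8, 6). λ = (6 - 0)/(8 - 5) ≡ 6/3 mod 17. 3⁻¹ ≡ 6 (mod 17) since 3·6 = 18 ≡ 1, so λ ≡ 2.
  x = λ² - 5 - 8 = 4 - 13 ≡ 8; y = λ·(5 - 8) - 0 ≡ 11. → (8, 11)
4P: (8, 11) + (8, 6): same x and y₁ ≡ -y₂, so the sum is 𝒪.
5P: 𝒪 + (8, 6) = (8, 6) (identity).
6P: tangent at (8, 6): λ = (3·8² + 2)/(2·6) ≡ 7/12. 12⁻¹ ≡ 10 (mod 17), so λ ≡ 7·10 ≡ 2.
  x = λ² - 8 - 8 = 4 - 16 ≡ 5; y = λ·(8 - 5) - 6 ≡ 0. → (5, 0)
7P: (5, 0) + (8, 6). λ = (6 - 0)/(8 - 5) ≡ 6/3 mod 17. 3⁻¹ ≡ 6 (mod 17), so λ ≡ 2.
  x = λ² - 5 - 8 = 4 - 13 ≡ 8; y = λ·(5 - 8) - 0 ≡ 11. → (8, 11)
8P: (8, 11) + (8, 6): same x and y₁ ≡ -y₂, so the sum is 𝒪.
9P: 𝒪 + (8, 6) = (8, 6) (identity).
10P: tangent at (8, 6): λ = (3·8² + 2)/(2·6) ≡ 7/12. 12⁻¹ ≡ 10 (mod 17), so λ ≡ 7·10 ≡ 2.
  x = λ² - 8 - 8 = 4 - 16 ≡ 5; y = λ·(8 - 5) - 6 ≡ 0. → (5, 0)
11P: (5, 0) + (8, 6). λ = (6 - 0)/(8 - 5) ≡ 6/3 mod 17. 3⁻¹ ≡ 6 (mod 17) since 3·6 = 18 ≡ 1, so λ ≡ 2.
  x = λ² - 5 - 8 = 4 - 13 ≡ 8; y = λ·(5 - 8) - 0 ≡ 11. → (8, 11)
12P: (8, 11) + (8, 6): same x and y₁ ≡ -y₂, so the sum is 𝒪.

O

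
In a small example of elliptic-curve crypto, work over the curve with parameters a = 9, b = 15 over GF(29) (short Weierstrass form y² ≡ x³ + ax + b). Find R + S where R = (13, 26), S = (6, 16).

(15, 25)

(13, 26) + (6, 16). λ = (16 - 26)/(6 - 13) ≡ 19/22 mod 29. 22⁻¹ ≡ 4 (mod 29), so λ ≡ 18.
  x = λ² - 13 - 6 = 324 - 19 ≡ 15; y = λ·(13 - 15) - 26 ≡ 25. → (15, 25)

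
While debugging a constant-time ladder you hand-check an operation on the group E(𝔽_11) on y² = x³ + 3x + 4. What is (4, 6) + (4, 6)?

tangent at (4, 6): λ = (3·4² + 3)/(2·6) ≡ 7/1. 1⁻¹ ≡ 1 (mod 11) since 1·1 = 1 ≡ 1, so λ ≡ 7·1 ≡ 7.
  x = λ² - 4 - 4 = 49 - 8 ≡ 8; y = λ·(4 - 8) - 6 ≡ 10. → (8, 10)

(8, 10)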